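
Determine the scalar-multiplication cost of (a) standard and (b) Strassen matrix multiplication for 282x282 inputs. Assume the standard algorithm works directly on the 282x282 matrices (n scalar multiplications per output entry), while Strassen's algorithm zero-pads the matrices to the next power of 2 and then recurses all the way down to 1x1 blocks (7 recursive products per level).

Matrix multiplication for 282x282 matrices:

Strassen's algorithm requires power-of-2 dimensions. Pad 282x282 to 512x512 (next power of 2).

Standard algorithm: 282^3 = 22425768 multiplications
Strassen's algorithm: 7^(log2(512)) = 7^9 = 40353607 multiplications
Difference: 22425768 - 40353607 = -17927839 (Strassen uses MORE here due to padding overhead — for small or just-over-power-of-2 n, padding can outweigh the per-level savings)

Standard: 22425768 multiplications (282^3). Strassen: 40353607 multiplications (7^9, after padding to 512x512). Strassen reduces 8 recursive multiplications to 7 at each level.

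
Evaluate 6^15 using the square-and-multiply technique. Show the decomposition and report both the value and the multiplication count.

Computing 6^15 by squaring (build up from 6^1; each line after the first costs one multiplication):

6^1 = 6
6^2 = (6^1)^2 = 6^2 = 36
6^3 = 6 * 6^2 = 6 * 36 = 216
6^6 = (6^3)^2 = 216^2 = 46656
6^7 = 6 * 6^6 = 6 * 46656 = 279936
6^14 = (6^7)^2 = 279936^2 = 78364164096
6^15 = 6 * 6^14 = 6 * 78364164096 = 470184984576

Result: 470184984576
Multiplications needed: 6 (6 lines after 6^1)

6^15 = 470184984576. Using exponentiation by squaring, this requires 6 multiplications. The key idea: if the exponent is even, square the half-power; if odd, multiply by the base once.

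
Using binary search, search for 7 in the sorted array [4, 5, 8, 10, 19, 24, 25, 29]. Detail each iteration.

Binary search for 7 in [4, 5, 8, 10, 19, 24, 25, 29]:

lo=0, hi=7, mid=3, arr[mid]=10 -> 10 > 7, search left half
lo=0, hi=2, mid=1, arr[mid]=5 -> 5 < 7, search right half
lo=2, hi=2, mid=2, arr[mid]=8 -> 8 > 7, search left half
lo=2 > hi=1, target 7 not found

Binary search determines that 7 is not in the array after 3 comparisons. The search space was exhausted without finding the target.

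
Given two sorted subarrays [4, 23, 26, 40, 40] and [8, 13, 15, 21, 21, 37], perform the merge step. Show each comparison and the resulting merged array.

Merging process:

Compare 4 vs 8: take 4 from left. Merged: [4]
Compare 23 vs 8: take 8 from right. Merged: [4, 8]
Compare 23 vs 13: take 13 from right. Merged: [4, 8, 13]
Compare 23 vs 15: take 15 from right. Merged: [4, 8, 13, 15]
Compare 23 vs 21: take 21 from right. Merged: [4, 8, 13, 15, 21]
Compare 23 vs 21: take 21 from right. Merged: [4, 8, 13, 15, 21, 21]
Compare 23 vs 37: take 23 from left. Merged: [4, 8, 13, 15, 21, 21, 23]
Compare 26 vs 37: take 26 from left. Merged: [4, 8, 13, 15, 21, 21, 23, 26]
Compare 40 vs 37: take 37 from right. Merged: [4, 8, 13, 15, 21, 21, 23, 26, 37]
Append remaining from left: [40, 40]. Merged: [4, 8, 13, 15, 21, 21, 23, 26, 37, 40, 40]

Final merged array: [4, 8, 13, 15, 21, 21, 23, 26, 37, 40, 40]
Total comparisons: 9

The merged array is [4, 8, 13, 15, 21, 21, 23, 26, 37, 40, 40], requiring 9 comparisons. The merge step runs in O(n) time where n is the total number of elements.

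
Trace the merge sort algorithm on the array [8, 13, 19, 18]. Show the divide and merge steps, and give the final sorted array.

Merge sort trace:

Split: [8, 13, 19, 18] -> [8, 13] and [19, 18]
  Split: [8, 13] -> [8] and [13]
  Merge: [8] + [13] -> [8, 13]
  Split: [19, 18] -> [19] and [18]
  Merge: [19] + [18] -> [18, 19]
Merge: [8, 13] + [18, 19] -> [8, 13, 18, 19]

Final sorted array: [8, 13, 18, 19]

The merge sort proceeds by recursively splitting the array and merging sorted halves.
After all merges, the sorted array is [8, 13, 18, 19].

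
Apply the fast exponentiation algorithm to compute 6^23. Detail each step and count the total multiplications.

Computing 6^23 by squaring (build up from 6^1; each line after the first costs one multiplication):

6^1 = 6
6^2 = (6^1)^2 = 6^2 = 36
6^4 = (6^2)^2 = 36^2 = 1296
6^5 = 6 * 6^4 = 6 * 1296 = 7776
6^10 = (6^5)^2 = 7776^2 = 60466176
6^11 = 6 * 6^10 = 6 * 60466176 = 362797056
6^22 = (6^11)^2 = 362797056^2 = 131621703842267136
6^23 = 6 * 6^22 = 6 * 131621703842267136 = 789730223053602816

Result: 789730223053602816
Multiplications needed: 7 (7 lines after 6^1)

6^23 = 789730223053602816. Using exponentiation by squaring, this requires 7 multiplications. The key idea: if the exponent is even, square the half-power; if odd, multiply by the base once.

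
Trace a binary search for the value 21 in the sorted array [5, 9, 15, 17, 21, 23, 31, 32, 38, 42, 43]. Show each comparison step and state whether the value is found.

Binary search for 21 in [5, 9, 15, 17, 21, 23, 31, 32, 38, 42, 43]:

lo=0, hi=10, mid=5, arr[mid]=23 -> 23 > 21, search left half
lo=0, hi=4, mid=2, arr[mid]=15 -> 15 < 21, search right half
lo=3, hi=4, mid=3, arr[mid]=17 -> 17 < 21, search right half
lo=4, hi=4, mid=4, arr[mid]=21 -> Found target at index 4!

Binary search finds 21 at index 4 after 4 comparisons. The search repeatedly halves the search space by comparing with the middle element.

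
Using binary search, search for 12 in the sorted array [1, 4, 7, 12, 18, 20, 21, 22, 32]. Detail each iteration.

Binary search for 12 in [1, 4, 7, 12, 18, 20, 21, 22, 32]:

lo=0, hi=8, mid=4, arr[mid]=18 -> 18 > 12, search left half
lo=0, hi=3, mid=1, arr[mid]=4 -> 4 < 12, search right half
lo=2, hi=3, mid=2, arr[mid]=7 -> 7 < 12, search right half
lo=3, hi=3, mid=3, arr[mid]=12 -> Found target at index 3!

Binary search finds 12 at index 3 after 4 comparisons. The search repeatedly halves the search space by comparing with the middle element.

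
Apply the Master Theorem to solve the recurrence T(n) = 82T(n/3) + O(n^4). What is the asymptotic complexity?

Master Theorem for T(n) = 82T(n/3) + O(n^4):

a = 82, b = 3, c = 4
log_b(a) = log_3(82) = 4.0112

Case 1: c = 4 < log_3(82) = 4.0112
T(n) = O(n^(log_3 82))

For T(n) = 82T(n/3) + O(n^4): log_3(82) = 4.0112. This is Case 1 of the Master Theorem (c < log_b(a), work dominated by leaves), giving O(n^(log_3 82)).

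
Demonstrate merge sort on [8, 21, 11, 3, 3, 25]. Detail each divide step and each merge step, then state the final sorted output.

Merge sort trace:

Split: [8, 21, 11, 3, 3, 25] -> [8, 21, 11] and [3, 3, 25]
  Split: [8, 21, 11] -> [8] and [21, 11]
    Split: [21, 11] -> [21] and [11]
    Merge: [21] + [11] -> [11, 21]
  Merge: [8] + [11, 21] -> [8, 11, 21]
  Split: [3, 3, 25] -> [3] and [3, 25]
    Split: [3, 25] -> [3] and [25]
    Merge: [3] + [25] -> [3, 25]
  Merge: [3] + [3, 25] -> [3, 3, 25]
Merge: [8, 11, 21] + [3, 3, 25] -> [3, 3, 8, 11, 21, 25]

Final sorted array: [3, 3, 8, 11, 21, 25]

The merge sort proceeds by recursively splitting the array and merging sorted halves.
After all merges, the sorted array is [3, 3, 8, 11, 21, 25].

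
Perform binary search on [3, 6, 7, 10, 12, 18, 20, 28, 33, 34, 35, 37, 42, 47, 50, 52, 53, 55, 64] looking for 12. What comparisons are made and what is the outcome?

Binary search for 12 in [3, 6, 7, 10, 12, 18, 20, 28, 33, 34, 35, 37, 42, 47, 50, 52, 53, 55, 64]:

lo=0, hi=18, mid=9, arr[mid]=34 -> 34 > 12, search left half
lo=0, hi=8, mid=4, arr[mid]=12 -> Found target at index 4!

Binary search finds 12 at index 4 after 2 comparisons. The search repeatedly halves the search space by comparing with the middle element.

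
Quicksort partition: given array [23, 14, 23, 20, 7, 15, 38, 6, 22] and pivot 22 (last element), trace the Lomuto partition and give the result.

Lomuto partition with pivot = 22:

Initial array: [23, 14, 23, 20, 7, 15, 38, 6, 22]

arr[0]=23 > 22: no swap
arr[1]=14 <= 22: swap with position 0, array becomes [14, 23, 23, 20, 7, 15, 38, 6, 22]
arr[2]=23 > 22: no swap
arr[3]=20 <= 22: swap with position 1, array becomes [14, 20, 23, 23, 7, 15, 38, 6, 22]
arr[4]=7 <= 22: swap with position 2, array becomes [14, 20, 7, 23, 23, 15, 38, 6, 22]
arr[5]=15 <= 22: swap with position 3, array becomes [14, 20, 7, 15, 23, 23, 38, 6, 22]
arr[6]=38 > 22: no swap
arr[7]=6 <= 22: swap with position 4, array becomes [14, 20, 7, 15, 6, 23, 38, 23, 22]

Place pivot at position 5: [14, 20, 7, 15, 6, 22, 38, 23, 23]
Pivot position: 5

After partitioning with pivot 22, the array becomes [14, 20, 7, 15, 6, 22, 38, 23, 23]. The pivot is placed at index 5. All elements to the left of the pivot are <= 22, and all elements to the right are > 22.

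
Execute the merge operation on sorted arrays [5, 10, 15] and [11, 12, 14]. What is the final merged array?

Merging process:

Compare 5 vs 11: take 5 from left. Merged: [5]
Compare 10 vs 11: take 10 from left. Merged: [5, 10]
Compare 15 vs 11: take 11 from right. Merged: [5, 10, 11]
Compare 15 vs 12: take 12 from right. Merged: [5, 10, 11, 12]
Compare 15 vs 14: take 14 from right. Merged: [5, 10, 11, 12, 14]
Append remaining from left: [15]. Merged: [5, 10, 11, 12, 14, 15]

Final merged array: [5, 10, 11, 12, 14, 15]
Total comparisons: 5

The merged array is [5, 10, 11, 12, 14, 15], requiring 5 comparisons. The merge step runs in O(n) time where n is the total number of elements.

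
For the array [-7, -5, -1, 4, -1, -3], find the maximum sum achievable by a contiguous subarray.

Using Kadane's algorithm on [-7, -5, -1, 4, -1, -3]:

Scanning through the array:
Position 1 (value -5): max_ending_here = -5, max_so_far = -5
Position 2 (value -1): max_ending_here = -1, max_so_far = -1
Position 3 (value 4): max_ending_here = 4, max_so_far = 4
Position 4 (value -1): max_ending_here = 3, max_so_far = 4
Position 5 (value -3): max_ending_here = 0, max_so_far = 4

Maximum subarray: [4]
Maximum sum: 4

The maximum subarray is [4] with sum 4. This subarray runs from index 3 to index 3.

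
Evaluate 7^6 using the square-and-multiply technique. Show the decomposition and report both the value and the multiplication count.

Computing 7^6 by squaring (build up from 7^1; each line after the first costs one multiplication):

7^1 = 7
7^2 = (7^1)^2 = 7^2 = 49
7^3 = 7 * 7^2 = 7 * 49 = 343
7^6 = (7^3)^2 = 343^2 = 117649

Result: 117649
Multiplications needed: 3 (3 lines after 7^1)

7^6 = 117649. Using exponentiation by squaring, this requires 3 multiplications. The key idea: if the exponent is even, square the half-power; if odd, multiply by the base once.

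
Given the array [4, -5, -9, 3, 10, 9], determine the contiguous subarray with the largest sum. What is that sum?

Using Kadane's algorithm on [4, -5, -9, 3, 10, 9]:

Scanning through the array:
Position 1 (value -5): max_ending_here = -1, max_so_far = 4
Position 2 (value -9): max_ending_here = -9, max_so_far = 4
Position 3 (value 3): max_ending_here = 3, max_so_far = 4
Position 4 (value 10): max_ending_here = 13, max_so_far = 13
Position 5 (value 9): max_ending_here = 22, max_so_far = 22

Maximum subarray: [3, 10, 9]
Maximum sum: 22

The maximum subarray is [3, 10, 9] with sum 22. This subarray runs from index 3 to index 5.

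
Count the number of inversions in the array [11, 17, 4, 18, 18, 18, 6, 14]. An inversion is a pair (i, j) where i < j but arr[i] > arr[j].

Finding inversions in [11, 17, 4, 18, 18, 18, 6, 14]:

(0, 2): arr[0]=11 > arr[2]=4
(0, 6): arr[0]=11 > arr[6]=6
(1, 2): arr[1]=17 > arr[2]=4
(1, 6): arr[1]=17 > arr[6]=6
(1, 7): arr[1]=17 > arr[7]=14
(3, 6): arr[3]=18 > arr[6]=6
(3, 7): arr[3]=18 > arr[7]=14
(4, 6): arr[4]=18 > arr[6]=6
(4, 7): arr[4]=18 > arr[7]=14
(5, 6): arr[5]=18 > arr[6]=6
(5, 7): arr[5]=18 > arr[7]=14

Total inversions: 11

The array has 11 inversion(s): (0,2), (0,6), (1,2), (1,6), (1,7), (3,6), (3,7), (4,6), (4,7), (5,6), (5,7). Each pair (i,j) satisfies i < j and arr[i] > arr[j].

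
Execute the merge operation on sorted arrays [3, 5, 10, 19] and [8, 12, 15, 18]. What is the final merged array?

Merging process:

Compare 3 vs 8: take 3 from left. Merged: [3]
Compare 5 vs 8: take 5 from left. Merged: [3, 5]
Compare 10 vs 8: take 8 from right. Merged: [3, 5, 8]
Compare 10 vs 12: take 10 from left. Merged: [3, 5, 8, 10]
Compare 19 vs 12: take 12 from right. Merged: [3, 5, 8, 10, 12]
Compare 19 vs 15: take 15 from right. Merged: [3, 5, 8, 10, 12, 15]
Compare 19 vs 18: take 18 from right. Merged: [3, 5, 8, 10, 12, 15, 18]
Append remaining from left: [19]. Merged: [3, 5, 8, 10, 12, 15, 18, 19]

Final merged array: [3, 5, 8, 10, 12, 15, 18, 19]
Total comparisons: 7

The merged array is [3, 5, 8, 10, 12, 15, 18, 19], requiring 7 comparisons. The merge step runs in O(n) time where n is the total number of elements.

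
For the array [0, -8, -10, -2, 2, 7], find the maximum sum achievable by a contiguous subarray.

Using Kadane's algorithm on [0, -8, -10, -2, 2, 7]:

Scanning through the array:
Position 1 (value -8): max_ending_here = -8, max_so_far = 0
Position 2 (value -10): max_ending_here = -10, max_so_far = 0
Position 3 (value -2): max_ending_here = -2, max_so_far = 0
Position 4 (value 2): max_ending_here = 2, max_so_far = 2
Position 5 (value 7): max_ending_here = 9, max_so_far = 9

Maximum subarray: [2, 7]
Maximum sum: 9

The maximum subarray is [2, 7] with sum 9. This subarray runs from index 4 to index 5.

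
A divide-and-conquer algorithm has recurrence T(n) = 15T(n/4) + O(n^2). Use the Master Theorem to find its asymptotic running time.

Master Theorem for T(n) = 15T(n/4) + O(n^2):

a = 15, b = 4, c = 2
log_b(a) = log_4(15) = 1.9534

Case 3: c = 2 > log_4(15) = 1.9534
T(n) = O(n^2) = O(n^2)

For T(n) = 15T(n/4) + O(n^2): log_4(15) = 1.9534. This is Case 3 of the Master Theorem (c > log_b(a), work dominated by root), giving O(n^2).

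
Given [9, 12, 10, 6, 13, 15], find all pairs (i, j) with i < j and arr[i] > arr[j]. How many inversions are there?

Finding inversions in [9, 12, 10, 6, 13, 15]:

(0, 3): arr[0]=9 > arr[3]=6
(1, 2): arr[1]=12 > arr[2]=10
(1, 3): arr[1]=12 > arr[3]=6
(2, 3): arr[2]=10 > arr[3]=6

Total inversions: 4

The array has 4 inversion(s): (0,3), (1,2), (1,3), (2,3). Each pair (i,j) satisfies i < j and arr[i] > arr[j].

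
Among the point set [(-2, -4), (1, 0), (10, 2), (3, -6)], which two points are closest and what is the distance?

Computing all pairwise distances among 4 points:

d((-2, -4), (1, 0)) = 5.0 <-- minimum
d((-2, -4), (10, 2)) = 13.4164
d((-2, -4), (3, -6)) = 5.3852
d((1, 0), (10, 2)) = 9.2195
d((1, 0), (3, -6)) = 6.3246
d((10, 2), (3, -6)) = 10.6301

Closest pair: (-2, -4) and (1, 0) with distance 5.0

The closest pair is (-2, -4) and (1, 0) with Euclidean distance 5.0. For 4 points, brute-force pairwise comparison is shown above. For large n, the divide-and-conquer algorithm (sort by x, recurse on halves, check the dividing strip) achieves O(n log n).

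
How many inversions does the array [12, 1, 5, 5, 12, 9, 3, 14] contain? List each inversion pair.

Finding inversions in [12, 1, 5, 5, 12, 9, 3, 14]:

(0, 1): arr[0]=12 > arr[1]=1
(0, 2): arr[0]=12 > arr[2]=5
(0, 3): arr[0]=12 > arr[3]=5
(0, 5): arr[0]=12 > arr[5]=9
(0, 6): arr[0]=12 > arr[6]=3
(2, 6): arr[2]=5 > arr[6]=3
(3, 6): arr[3]=5 > arr[6]=3
(4, 5): arr[4]=12 > arr[5]=9
(4, 6): arr[4]=12 > arr[6]=3
(5, 6): arr[5]=9 > arr[6]=3

Total inversions: 10

The array has 10 inversion(s): (0,1), (0,2), (0,3), (0,5), (0,6), (2,6), (3,6), (4,5), (4,6), (5,6). Each pair (i,j) satisfies i < j and arr[i] > arr[j].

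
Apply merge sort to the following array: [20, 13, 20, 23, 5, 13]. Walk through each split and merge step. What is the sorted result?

Merge sort trace:

Split: [20, 13, 20, 23, 5, 13] -> [20, 13, 20] and [23, 5, 13]
  Split: [20, 13, 20] -> [20] and [13, 20]
    Split: [13, 20] -> [13] and [20]
    Merge: [13] + [20] -> [13, 20]
  Merge: [20] + [13, 20] -> [13, 20, 20]
  Split: [23, 5, 13] -> [23] and [5, 13]
    Split: [5, 13] -> [5] and [13]
    Merge: [5] + [13] -> [5, 13]
  Merge: [23] + [5, 13] -> [5, 13, 23]
Merge: [13, 20, 20] + [5, 13, 23] -> [5, 13, 13, 20, 20, 23]

Final sorted array: [5, 13, 13, 20, 20, 23]

The merge sort proceeds by recursively splitting the array and merging sorted halves.
After all merges, the sorted array is [5, 13, 13, 20, 20, 23].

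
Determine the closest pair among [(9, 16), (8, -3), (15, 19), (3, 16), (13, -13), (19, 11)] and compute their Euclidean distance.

Computing all pairwise distances among 6 points:

d((9, 16), (8, -3)) = 19.0263
d((9, 16), (15, 19)) = 6.7082
d((9, 16), (3, 16)) = 6.0 <-- minimum
d((9, 16), (13, -13)) = 29.2746
d((9, 16), (19, 11)) = 11.1803
d((8, -3), (15, 19)) = 23.0868
d((8, -3), (3, 16)) = 19.6469
d((8, -3), (13, -13)) = 11.1803
d((8, -3), (19, 11)) = 17.8045
d((15, 19), (3, 16)) = 12.3693
d((15, 19), (13, -13)) = 32.0624
d((15, 19), (19, 11)) = 8.9443
d((3, 16), (13, -13)) = 30.6757
d((3, 16), (19, 11)) = 16.7631
d((13, -13), (19, 11)) = 24.7386

Closest pair: (9, 16) and (3, 16) with distance 6.0

The closest pair is (9, 16) and (3, 16) with Euclidean distance 6.0. For 6 points, brute-force pairwise comparison is shown above. For large n, the divide-and-conquer algorithm (sort by x, recurse on halves, check the dividing strip) achieves O(n log n).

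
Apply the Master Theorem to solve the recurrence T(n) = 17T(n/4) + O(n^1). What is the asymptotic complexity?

Master Theorem for T(n) = 17T(n/4) + O(n^1):

a = 17, b = 4, c = 1
log_b(a) = log_4(17) = 2.0437

Case 1: c = 1 < log_4(17) = 2.0437
T(n) = O(n^(log_4 17))

For T(n) = 17T(n/4) + O(n^1): log_4(17) = 2.0437. This is Case 1 of the Master Theorem (c < log_b(a), work dominated by leaves), giving O(n^(log_4 17)).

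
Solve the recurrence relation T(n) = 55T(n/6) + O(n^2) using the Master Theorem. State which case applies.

Master Theorem for T(n) = 55T(n/6) + O(n^2):

a = 55, b = 6, c = 2
log_b(a) = log_6(55) = 2.2365

Case 1: c = 2 < log_6(55) = 2.2365
T(n) = O(n^(log_6 55))

For T(n) = 55T(n/6) + O(n^2): log_6(55) = 2.2365. This is Case 1 of the Master Theorem (c < log_b(a), work dominated by leaves), giving O(n^(log_6 55)).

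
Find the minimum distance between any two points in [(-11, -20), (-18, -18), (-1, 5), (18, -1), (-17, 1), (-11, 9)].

Computing all pairwise distances among 6 points:

d((-11, -20), (-18, -18)) = 7.2801 <-- minimum
d((-11, -20), (-1, 5)) = 26.9258
d((-11, -20), (18, -1)) = 34.6699
d((-11, -20), (-17, 1)) = 21.8403
d((-11, -20), (-11, 9)) = 29.0
d((-18, -18), (-1, 5)) = 28.6007
d((-18, -18), (18, -1)) = 39.8121
d((-18, -18), (-17, 1)) = 19.0263
d((-18, -18), (-11, 9)) = 27.8927
d((-1, 5), (18, -1)) = 19.9249
d((-1, 5), (-17, 1)) = 16.4924
d((-1, 5), (-11, 9)) = 10.7703
d((18, -1), (-17, 1)) = 35.0571
d((18, -1), (-11, 9)) = 30.6757
d((-17, 1), (-11, 9)) = 10.0

Closest pair: (-11, -20) and (-18, -18) with distance 7.2801

The closest pair is (-11, -20) and (-18, -18) with Euclidean distance 7.2801. For 6 points, brute-force pairwise comparison is shown above. For large n, the divide-and-conquer algorithm (sort by x, recurse on halves, check the dividing strip) achieves O(n log n).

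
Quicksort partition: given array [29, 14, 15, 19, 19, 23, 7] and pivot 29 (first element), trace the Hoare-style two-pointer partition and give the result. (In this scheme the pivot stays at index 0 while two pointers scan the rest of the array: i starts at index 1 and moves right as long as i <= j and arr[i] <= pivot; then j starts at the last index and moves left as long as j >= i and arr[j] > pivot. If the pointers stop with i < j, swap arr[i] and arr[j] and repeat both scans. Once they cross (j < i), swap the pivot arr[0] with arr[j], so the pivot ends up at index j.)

Hoare-style two-pointer partition with pivot = 29:

Initial array: [29, 14, 15, 19, 19, 23, 7]

Pointers start at i = 1, j = 6.
i ends at 7, j ends at 6: the pointers have crossed (j < i), so scanning stops.

Swap pivot arr[0] with arr[6] to place pivot at position 6: [7, 14, 15, 19, 19, 23, 29]
Pivot position: 6

After partitioning with pivot 29, the array becomes [7, 14, 15, 19, 19, 23, 29]. The pivot is placed at index 6. All elements to the left of the pivot are <= 29, and all elements to the right are > 29.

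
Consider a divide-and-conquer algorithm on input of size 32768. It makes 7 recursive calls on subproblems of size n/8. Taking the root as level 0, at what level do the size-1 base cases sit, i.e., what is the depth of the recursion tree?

For divide and conquer with division factor 8:

Problem sizes at each level:
Level 0: 32768
Level 1: 4096
Level 2: 512
Level 3: 64
Level 4: 8
Level 5: 1

The root is level 0 and the size-1 base case is level 5 (the tree spans levels 0 through 5, i.e. 6 levels counting the root), so the depth is the number of divisions: log_8(32768) = 5

The recursion tree depth is log_8(32768) = 5. At each level, the problem size is divided by 8, so it takes 5 divisions to reduce to a base case of size 1. The algorithm makes 7 recursive calls at each level.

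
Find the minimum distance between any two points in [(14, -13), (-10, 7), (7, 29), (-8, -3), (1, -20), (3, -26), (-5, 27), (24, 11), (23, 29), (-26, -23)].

Computing all pairwise distances among 10 points:

d((14, -13), (-10, 7)) = 31.241
d((14, -13), (7, 29)) = 42.5793
d((14, -13), (-8, -3)) = 24.1661
d((14, -13), (1, -20)) = 14.7648
d((14, -13), (3, -26)) = 17.0294
d((14, -13), (-5, 27)) = 44.2832
d((14, -13), (24, 11)) = 26.0
d((14, -13), (23, 29)) = 42.9535
d((14, -13), (-26, -23)) = 41.2311
d((-10, 7), (7, 29)) = 27.8029
d((-10, 7), (-8, -3)) = 10.198
d((-10, 7), (1, -20)) = 29.1548
d((-10, 7), (3, -26)) = 35.4683
d((-10, 7), (-5, 27)) = 20.6155
d((-10, 7), (24, 11)) = 34.2345
d((-10, 7), (23, 29)) = 39.6611
d((-10, 7), (-26, -23)) = 34.0
d((7, 29), (-8, -3)) = 35.3412
d((7, 29), (1, -20)) = 49.366
d((7, 29), (3, -26)) = 55.1453
d((7, 29), (-5, 27)) = 12.1655
d((7, 29), (24, 11)) = 24.7588
d((7, 29), (23, 29)) = 16.0
d((7, 29), (-26, -23)) = 61.5873
d((-8, -3), (1, -20)) = 19.2354
d((-8, -3), (3, -26)) = 25.4951
d((-8, -3), (-5, 27)) = 30.1496
d((-8, -3), (24, 11)) = 34.9285
d((-8, -3), (23, 29)) = 44.5533
d((-8, -3), (-26, -23)) = 26.9072
d((1, -20), (3, -26)) = 6.3246 <-- minimum
d((1, -20), (-5, 27)) = 47.3814
d((1, -20), (24, 11)) = 38.6005
d((1, -20), (23, 29)) = 53.7122
d((1, -20), (-26, -23)) = 27.1662
d((3, -26), (-5, 27)) = 53.6004
d((3, -26), (24, 11)) = 42.5441
d((3, -26), (23, 29)) = 58.5235
d((3, -26), (-26, -23)) = 29.1548
d((-5, 27), (24, 11)) = 33.121
d((-5, 27), (23, 29)) = 28.0713
d((-5, 27), (-26, -23)) = 54.231
d((24, 11), (23, 29)) = 18.0278
d((24, 11), (-26, -23)) = 60.4649
d((23, 29), (-26, -23)) = 71.4493

Closest pair: (1, -20) and (3, -26) with distance 6.3246

The closest pair is (1, -20) and (3, -26) with Euclidean distance 6.3246. For 10 points, brute-force pairwise comparison is shown above. For large n, the divide-and-conquer algorithm (sort by x, recurse on halves, check the dividing strip) achieves O(n log n).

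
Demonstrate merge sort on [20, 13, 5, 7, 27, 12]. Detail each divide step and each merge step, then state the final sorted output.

Merge sort trace:

Split: [20, 13, 5, 7, 27, 12] -> [20, 13, 5] and [7, 27, 12]
  Split: [20, 13, 5] -> [20] and [13, 5]
    Split: [13, 5] -> [13] and [5]
    Merge: [13] + [5] -> [5, 13]
  Merge: [20] + [5, 13] -> [5, 13, 20]
  Split: [7, 27, 12] -> [7] and [27, 12]
    Split: [27, 12] -> [27] and [12]
    Merge: [27] + [12] -> [12, 27]
  Merge: [7] + [12, 27] -> [7, 12, 27]
Merge: [5, 13, 20] + [7, 12, 27] -> [5, 7, 12, 13, 20, 27]

Final sorted array: [5, 7, 12, 13, 20, 27]

The merge sort proceeds by recursively splitting the array and merging sorted halves.
After all merges, the sorted array is [5, 7, 12, 13, 20, 27].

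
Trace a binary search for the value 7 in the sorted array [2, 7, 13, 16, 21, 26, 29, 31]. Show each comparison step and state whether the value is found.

Binary search for 7 in [2, 7, 13, 16, 21, 26, 29, 31]:

lo=0, hi=7, mid=3, arr[mid]=16 -> 16 > 7, search left half
lo=0, hi=2, mid=1, arr[mid]=7 -> Found target at index 1!

Binary search finds 7 at index 1 after 2 comparisons. The search repeatedly halves the search space by comparing with the middle element.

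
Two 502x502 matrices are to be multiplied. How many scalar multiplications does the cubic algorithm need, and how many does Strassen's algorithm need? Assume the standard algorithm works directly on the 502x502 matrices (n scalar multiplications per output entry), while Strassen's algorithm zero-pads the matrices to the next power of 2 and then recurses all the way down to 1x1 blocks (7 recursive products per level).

Matrix multiplication for 502x502 matrices:

Strassen's algorithm requires power-of-2 dimensions. Pad 502x502 to 512x512 (next power of 2).

Standard algorithm: 502^3 = 126506008 multiplications
Strassen's algorithm: 7^(log2(512)) = 7^9 = 40353607 multiplications
Savings: 126506008 - 40353607 = 86152401 multiplications

Standard: 126506008 multiplications (502^3). Strassen: 40353607 multiplications (7^9, after padding to 512x512). Strassen reduces 8 recursive multiplications to 7 at each level.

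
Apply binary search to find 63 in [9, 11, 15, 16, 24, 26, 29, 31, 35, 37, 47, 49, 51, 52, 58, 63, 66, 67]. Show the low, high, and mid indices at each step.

Binary search for 63 in [9, 11, 15, 16, 24, 26, 29, 31, 35, 37, 47, 49, 51, 52, 58, 63, 66, 67]:

lo=0, hi=17, mid=8, arr[mid]=35 -> 35 < 63, search right half
lo=9, hi=17, mid=13, arr[mid]=52 -> 52 < 63, search right half
lo=14, hi=17, mid=15, arr[mid]=63 -> Found target at index 15!

Binary search finds 63 at index 15 after 3 comparisons. The search repeatedly halves the search space by comparing with the middle element.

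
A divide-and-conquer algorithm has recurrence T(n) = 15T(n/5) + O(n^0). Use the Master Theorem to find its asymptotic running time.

Master Theorem for T(n) = 15T(n/5) + O(n^0):

a = 15, b = 5, c = 0
log_b(a) = log_5(15) = 1.6826

Case 1: c = 0 < log_5(15) = 1.6826
T(n) = O(n^(log_5 15))

For T(n) = 15T(n/5) + O(n^0): log_5(15) = 1.6826. This is Case 1 of the Master Theorem (c < log_b(a), work dominated by leaves), giving O(n^(log_5 15)).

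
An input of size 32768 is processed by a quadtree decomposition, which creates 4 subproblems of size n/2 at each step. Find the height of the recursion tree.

For divide and conquer with division factor 2:

Problem sizes at each level:
Level 0: 32768
Level 1: 16384
Level 2: 8192
Level 3: 4096
Level 4: 2048
Level 5: 1024
Level 6: 512
Level 7: 256
Level 8: 128
Level 9: 64
Level 10: 32
Level 11: 16
Level 12: 8
Level 13: 4
Level 14: 2
Level 15: 1

The root is level 0 and the size-1 base case is level 15 (the tree spans levels 0 through 15, i.e. 16 levels counting the root), so the depth is the number of divisions: log_2(32768) = 15

The recursion tree depth is log_2(32768) = 15. At each level, the problem size is divided by 2, so it takes 15 divisions to reduce to a base case of size 1. The algorithm makes 4 recursive calls at each level.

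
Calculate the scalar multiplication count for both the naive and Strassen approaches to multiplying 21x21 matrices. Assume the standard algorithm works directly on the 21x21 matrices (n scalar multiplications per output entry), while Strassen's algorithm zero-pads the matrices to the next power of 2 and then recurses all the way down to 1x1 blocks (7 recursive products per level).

Matrix multiplication for 21x21 matrices:

Strassen's algorithm requires power-of-2 dimensions. Pad 21x21 to 32x32 (next power of 2).

Standard algorithm: 21^3 = 9261 multiplications
Strassen's algorithm: 7^(log2(32)) = 7^5 = 16807 multiplications
Difference: 9261 - 16807 = -7546 (Strassen uses MORE here due to padding overhead — for small or just-over-power-of-2 n, padding can outweigh the per-level savings)

Standard: 9261 multiplications (21^3). Strassen: 16807 multiplications (7^5, after padding to 32x32). Strassen reduces 8 recursive multiplications to 7 at each level.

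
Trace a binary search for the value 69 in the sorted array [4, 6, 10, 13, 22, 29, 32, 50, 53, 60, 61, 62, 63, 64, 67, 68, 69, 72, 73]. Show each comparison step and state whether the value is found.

Binary search for 69 in [4, 6, 10, 13, 22, 29, 32, 50, 53, 60, 61, 62, 63, 64, 67, 68, 69, 72, 73]:

lo=0, hi=18, mid=9, arr[mid]=60 -> 60 < 69, search right half
lo=10, hi=18, mid=14, arr[mid]=67 -> 67 < 69, search right half
lo=15, hi=18, mid=16, arr[mid]=69 -> Found target at index 16!

Binary search finds 69 at index 16 after 3 comparisons. The search repeatedly halves the search space by comparing with the middle element.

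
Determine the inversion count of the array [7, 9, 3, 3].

Finding inversions in [7, 9, 3, 3]:

(0, 2): arr[0]=7 > arr[2]=3
(0, 3): arr[0]=7 > arr[3]=3
(1, 2): arr[1]=9 > arr[2]=3
(1, 3): arr[1]=9 > arr[3]=3

Total inversions: 4

The array has 4 inversion(s): (0,2), (0,3), (1,2), (1,3). Each pair (i,j) satisfies i < j and arr[i] > arr[j].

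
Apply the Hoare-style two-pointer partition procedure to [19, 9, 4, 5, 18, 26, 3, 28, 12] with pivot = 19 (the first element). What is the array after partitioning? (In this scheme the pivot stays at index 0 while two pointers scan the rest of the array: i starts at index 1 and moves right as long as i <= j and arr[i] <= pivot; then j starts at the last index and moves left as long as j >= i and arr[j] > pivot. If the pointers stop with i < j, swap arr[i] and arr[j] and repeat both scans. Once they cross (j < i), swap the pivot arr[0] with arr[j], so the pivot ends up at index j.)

Hoare-style two-pointer partition with pivot = 19:

Initial array: [19, 9, 4, 5, 18, 26, 3, 28, 12]

Pointers start at i = 1, j = 8.
i stops at index 5 (arr[5]=26 > 19), j stops at index 8 (arr[8]=12 <= 19): swap arr[5] and arr[8], array becomes [19, 9, 4, 5, 18, 12, 3, 28, 26]
i ends at 7, j ends at 6: the pointers have crossed (j < i), so scanning stops.

Swap pivot arr[0] with arr[6] to place pivot at position 6: [3, 9, 4, 5, 18, 12, 19, 28, 26]
Pivot position: 6

After partitioning with pivot 19, the array becomes [3, 9, 4, 5, 18, 12, 19, 28, 26]. The pivot is placed at index 6. All elements to the left of the pivot are <= 19, and all elements to the right are > 19.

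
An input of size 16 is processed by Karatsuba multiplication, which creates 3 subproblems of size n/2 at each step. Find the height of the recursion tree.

For divide and conquer with division factor 2:

Problem sizes at each level:
Level 0: 16
Level 1: 8
Level 2: 4
Level 3: 2
Level 4: 1

The root is level 0 and the size-1 base case is level 4 (the tree spans levels 0 through 4, i.e. 5 levels counting the root), so the depth is the number of divisions: log_2(16) = 4

The recursion tree depth is log_2(16) = 4. At each level, the problem size is divided by 2, so it takes 4 divisions to reduce to a base case of size 1. The algorithm makes 3 recursive calls at each level.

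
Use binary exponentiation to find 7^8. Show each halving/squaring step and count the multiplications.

Computing 7^8 by squaring (build up from 7^1; each line after the first costs one multiplication):

7^1 = 7
7^2 = (7^1)^2 = 7^2 = 49
7^4 = (7^2)^2 = 49^2 = 2401
7^8 = (7^4)^2 = 2401^2 = 5764801

Result: 5764801
Multiplications needed: 3 (3 lines after 7^1)

7^8 = 5764801. Using exponentiation by squaring, this requires 3 multiplications. The key idea: if the exponent is even, square the half-power; if odd, multiply by the base once.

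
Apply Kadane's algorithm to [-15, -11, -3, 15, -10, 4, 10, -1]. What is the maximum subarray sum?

Using Kadane's algorithm on [-15, -11, -3, 15, -10, 4, 10, -1]:

Scanning through the array:
Position 1 (value -11): max_ending_here = -11, max_so_far = -11
Position 2 (value -3): max_ending_here = -3, max_so_far = -3
Position 3 (value 15): max_ending_here = 15, max_so_far = 15
Position 4 (value -10): max_ending_here = 5, max_so_far = 15
Position 5 (value 4): max_ending_here = 9, max_so_far = 15
Position 6 (value 10): max_ending_here = 19, max_so_far = 19
Position 7 (value -1): max_ending_here = 18, max_so_far = 19

Maximum subarray: [15, -10, 4, 10]
Maximum sum: 19

The maximum subarray is [15, -10, 4, 10] with sum 19. This subarray runs from index 3 to index 6.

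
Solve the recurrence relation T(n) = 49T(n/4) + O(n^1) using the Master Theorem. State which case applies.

Master Theorem for T(n) = 49T(n/4) + O(n^1):

a = 49, b = 4, c = 1
log_b(a) = log_4(49) = 2.8074

Case 1: c = 1 < log_4(49) = 2.8074
T(n) = O(n^(log_4 49))

For T(n) = 49T(n/4) + O(n^1): log_4(49) = 2.8074. This is Case 1 of the Master Theorem (c < log_b(a), work dominated by leaves), giving O(n^(log_4 49)).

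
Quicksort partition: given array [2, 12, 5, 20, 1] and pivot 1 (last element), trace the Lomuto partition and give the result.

Lomuto partition with pivot = 1:

Initial array: [2, 12, 5, 20, 1]

arr[0]=2 > 1: no swap
arr[1]=12 > 1: no swap
arr[2]=5 > 1: no swap
arr[3]=20 > 1: no swap

Place pivot at position 0: [1, 12, 5, 20, 2]
Pivot position: 0

After partitioning with pivot 1, the array becomes [1, 12, 5, 20, 2]. The pivot is placed at index 0. All elements to the left of the pivot are <= 1, and all elements to the right are > 1.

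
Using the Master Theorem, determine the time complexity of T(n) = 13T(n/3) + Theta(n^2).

Master Theorem for T(n) = 13T(n/3) + O(n^2):

a = 13, b = 3, c = 2
log_b(a) = log_3(13) = 2.3347

Case 1: c = 2 < log_3(13) = 2.3347
T(n) = O(n^(log_3 13))

For T(n) = 13T(n/3) + O(n^2): log_3(13) = 2.3347. This is Case 1 of the Master Theorem (c < log_b(a), work dominated by leaves), giving O(n^(log_3 13)).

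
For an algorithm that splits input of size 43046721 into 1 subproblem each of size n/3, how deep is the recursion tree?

For divide and conquer with division factor 3:

Problem sizes at each level:
Level 0: 43046721
Level 1: 14348907
Level 2: 4782969
Level 3: 1594323
Level 4: 531441
Level 5: 177147
Level 6: 59049
Level 7: 19683
Level 8: 6561
Level 9: 2187
Level 10: 729
Level 11: 243
Level 12: 81
Level 13: 27
Level 14: 9
Level 15: 3
Level 16: 1

The root is level 0 and the size-1 base case is level 16 (the tree spans levels 0 through 16, i.e. 17 levels counting the root), so the depth is the number of divisions: log_3(43046721) = 16

The recursion tree depth is log_3(43046721) = 16. At each level, the problem size is divided by 3, so it takes 16 divisions to reduce to a base case of size 1. The algorithm makes 1 recursive call at each level.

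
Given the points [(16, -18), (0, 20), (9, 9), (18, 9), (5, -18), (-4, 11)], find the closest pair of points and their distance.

Computing all pairwise distances among 6 points:

d((16, -18), (0, 20)) = 41.2311
d((16, -18), (9, 9)) = 27.8927
d((16, -18), (18, 9)) = 27.074
d((16, -18), (5, -18)) = 11.0
d((16, -18), (-4, 11)) = 35.2278
d((0, 20), (9, 9)) = 14.2127
d((0, 20), (18, 9)) = 21.095
d((0, 20), (5, -18)) = 38.3275
d((0, 20), (-4, 11)) = 9.8489
d((9, 9), (18, 9)) = 9.0 <-- minimum
d((9, 9), (5, -18)) = 27.2947
d((9, 9), (-4, 11)) = 13.1529
d((18, 9), (5, -18)) = 29.9666
d((18, 9), (-4, 11)) = 22.0907
d((5, -18), (-4, 11)) = 30.3645

Closest pair: (9, 9) and (18, 9) with distance 9.0

The closest pair is (9, 9) and (18, 9) with Euclidean distance 9.0. For 6 points, brute-force pairwise comparison is shown above. For large n, the divide-and-conquer algorithm (sort by x, recurse on halves, check the dividing strip) achieves O(n log n).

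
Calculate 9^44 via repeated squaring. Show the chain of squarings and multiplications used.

Computing 9^44 by squaring (build up from 9^1; each line after the first costs one multiplication):

9^1 = 9
9^2 = (9^1)^2 = 9^2 = 81
9^4 = (9^2)^2 = 81^2 = 6561
9^5 = 9 * 9^4 = 9 * 6561 = 59049
9^10 = (9^5)^2 = 59049^2 = 3486784401
9^11 = 9 * 9^10 = 9 * 3486784401 = 31381059609
9^22 = (9^11)^2 = 31381059609^2 = 984770902183611232881
9^44 = (9^22)^2 = 984770902183611232881^2 = 969773729787523602876821942164080815560161

Result: 969773729787523602876821942164080815560161
Multiplications needed: 7 (7 lines after 9^1)

9^44 = 969773729787523602876821942164080815560161. Using exponentiation by squaring, this requires 7 multiplications. The key idea: if the exponent is even, square the half-power; if odd, multiply by the base once.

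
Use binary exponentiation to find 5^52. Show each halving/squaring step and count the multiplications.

Computing 5^52 by squaring (build up from 5^1; each line after the first costs one multiplication):

5^1 = 5
5^2 = (5^1)^2 = 5^2 = 25
5^3 = 5 * 5^2 = 5 * 25 = 125
5^6 = (5^3)^2 = 125^2 = 15625
5^12 = (5^6)^2 = 15625^2 = 244140625
5^13 = 5 * 5^12 = 5 * 244140625 = 1220703125
5^26 = (5^13)^2 = 1220703125^2 = 1490116119384765625
5^52 = (5^26)^2 = 1490116119384765625^2 = 2220446049250313080847263336181640625

Result: 2220446049250313080847263336181640625
Multiplications needed: 7 (7 lines after 5^1)

5^52 = 2220446049250313080847263336181640625. Using exponentiation by squaring, this requires 7 multiplications. The key idea: if the exponent is even, square the half-power; if odd, multiply by the base once.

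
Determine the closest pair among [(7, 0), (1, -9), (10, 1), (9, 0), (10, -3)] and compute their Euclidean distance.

Computing all pairwise distances among 5 points:

d((7, 0), (1, -9)) = 10.8167
d((7, 0), (10, 1)) = 3.1623
d((7, 0), (9, 0)) = 2.0
d((7, 0), (10, -3)) = 4.2426
d((1, -9), (10, 1)) = 13.4536
d((1, -9), (9, 0)) = 12.0416
d((1, -9), (10, -3)) = 10.8167
d((10, 1), (9, 0)) = 1.4142 <-- minimum
d((10, 1), (10, -3)) = 4.0
d((9, 0), (10, -3)) = 3.1623

Closest pair: (10, 1) and (9, 0) with distance 1.4142

The closest pair is (10, 1) and (9, 0) with Euclidean distance 1.4142. For 5 points, brute-force pairwise comparison is shown above. For large n, the divide-and-conquer algorithm (sort by x, recurse on halves, check the dividing strip) achieves O(n log n).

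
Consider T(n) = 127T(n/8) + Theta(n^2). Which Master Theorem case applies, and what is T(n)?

Master Theorem for T(n) = 127T(n/8) + O(n^2):

a = 127, b = 8, c = 2
log_b(a) = log_8(127) = 2.3296

Case 1: c = 2 < log_8(127) = 2.3296
T(n) = O(n^(log_8 127))

For T(n) = 127T(n/8) + O(n^2): log_8(127) = 2.3296. This is Case 1 of the Master Theorem (c < log_b(a), work dominated by leaves), giving O(n^(log_8 127)).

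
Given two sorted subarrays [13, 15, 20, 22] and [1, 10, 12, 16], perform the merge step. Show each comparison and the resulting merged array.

Merging process:

Compare 13 vs 1: take 1 from right. Merged: [1]
Compare 13 vs 10: take 10 from right. Merged: [1, 10]
Compare 13 vs 12: take 12 from right. Merged: [1, 10, 12]
Compare 13 vs 16: take 13 from left. Merged: [1, 10, 12, 13]
Compare 15 vs 16: take 15 from left. Merged: [1, 10, 12, 13, 15]
Compare 20 vs 16: take 16 from right. Merged: [1, 10, 12, 13, 15, 16]
Append remaining from left: [20, 22]. Merged: [1, 10, 12, 13, 15, 16, 20, 22]

Final merged array: [1, 10, 12, 13, 15, 16, 20, 22]
Total comparisons: 6

The merged array is [1, 10, 12, 13, 15, 16, 20, 22], requiring 6 comparisons. The merge step runs in O(n) time where n is the total number of elements.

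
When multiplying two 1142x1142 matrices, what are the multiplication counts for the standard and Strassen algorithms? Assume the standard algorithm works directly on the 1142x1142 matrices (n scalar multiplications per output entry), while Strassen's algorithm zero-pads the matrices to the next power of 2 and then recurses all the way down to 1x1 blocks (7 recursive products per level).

Matrix multiplication for 1142x1142 matrices:

Strassen's algorithm requires power-of-2 dimensions. Pad 1142x1142 to 2048x2048 (next power of 2).

Standard algorithm: 1142^3 = 1489355288 multiplications
Strassen's algorithm: 7^(log2(2048)) = 7^11 = 1977326743 multiplications
Difference: 1489355288 - 1977326743 = -487971455 (Strassen uses MORE here due to padding overhead — for small or just-over-power-of-2 n, padding can outweigh the per-level savings)

Standard: 1489355288 multiplications (1142^3). Strassen: 1977326743 multiplications (7^11, after padding to 2048x2048). Strassen reduces 8 recursive multiplications to 7 at each level.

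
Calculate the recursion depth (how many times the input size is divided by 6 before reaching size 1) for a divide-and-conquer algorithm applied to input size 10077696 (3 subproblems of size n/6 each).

For divide and conquer with division factor 6:

Problem sizes at each level:
Level 0: 10077696
Level 1: 1679616
Level 2: 279936
Level 3: 46656
Level 4: 7776
Level 5: 1296
Level 6: 216
Level 7: 36
Level 8: 6
Level 9: 1

The root is level 0 and the size-1 base case is level 9 (the tree spans levels 0 through 9, i.e. 10 levels counting the root), so the depth is the number of divisions: log_6(10077696) = 9

The recursion tree depth is log_6(10077696) = 9. At each level, the problem size is divided by 6, so it takes 9 divisions to reduce to a base case of size 1. The algorithm makes 3 recursive calls at each level.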